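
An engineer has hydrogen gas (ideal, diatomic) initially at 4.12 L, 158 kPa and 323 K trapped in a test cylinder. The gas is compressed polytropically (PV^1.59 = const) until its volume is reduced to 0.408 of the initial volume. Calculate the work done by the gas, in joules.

n = P₁V₁/(RT₁) = 158×4.12/(8.314×323) = 0.242 mol.
Polytropic n=1.59: T₂ = T₁(V₁/V₂)^(n−1) = 323×(2.45)^0.59 = 548 K; P₂ = P₁(V₁/V₂)^n = 657 kPa.
W = (P₁V₁−P₂V₂)/(n−1) = (158×4.12−657×1.68)/0.59 = -769 J.

-769 J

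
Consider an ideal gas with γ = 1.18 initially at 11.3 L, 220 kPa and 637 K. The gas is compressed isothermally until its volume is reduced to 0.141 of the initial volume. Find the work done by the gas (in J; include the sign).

-4870 J

n = P₁V₁/(RT₁) = 220×11.3/(8.314×637) = 0.469 mol.
Isothermal: T stays 637 K; PV = const ⇒ V₂ = 1.59 L, P₂ = 1560 kPa.
W = nRT ln(V₂/V₁) = 0.469×8.314×637×ln(0.141) = -4870 J.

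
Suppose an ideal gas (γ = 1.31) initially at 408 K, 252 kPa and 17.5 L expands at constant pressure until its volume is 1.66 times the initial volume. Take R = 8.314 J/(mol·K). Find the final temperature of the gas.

677 K

Isobaric: P stays 252 kPa; V/T = const ⇒ T₂ = 677 K, V₂ = 29.0 L.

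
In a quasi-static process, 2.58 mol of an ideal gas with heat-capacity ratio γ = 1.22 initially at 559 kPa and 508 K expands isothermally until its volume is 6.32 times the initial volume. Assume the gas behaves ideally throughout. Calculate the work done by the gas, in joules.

20100 J

V₁ = nRT₁/P₁ = 2.58×8.314×508/559 = 19.5 L.
Isothermal: T stays 508 K; PV = const ⇒ V₂ = 123 L, P₂ = 88.4 kPa.
W = nRT ln(V₂/V₁) = 2.58×8.314×508×ln(6.32) = 20100 J.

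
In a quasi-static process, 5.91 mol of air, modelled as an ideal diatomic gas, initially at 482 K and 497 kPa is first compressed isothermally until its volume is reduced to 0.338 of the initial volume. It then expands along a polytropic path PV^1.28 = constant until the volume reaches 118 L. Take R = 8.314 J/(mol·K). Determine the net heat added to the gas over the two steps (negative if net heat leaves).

-14800 J

V₁ = nRT₁/P₁ = 5.91×8.314×482/497 = 47.7 L.
Step 1 — Isothermal: T stays 482 K; PV = const ⇒ V₂ = 16.1 L, P₂ = 1470 kPa.
ΔU = 0 (ideal gas, T constant).
W = nRT ln(V₂/V₁) = 5.91×8.314×482×ln(0.338) = -25700 J.
Q = ΔU + W = -25700 J.
State after step 1: P = 1470 kPa, V = 16.1 L, T = 482 K.
Step 2 — Polytropic n=1.28: T₂ = T₁(V₁/V₂)^(n−1) = 482×(0.136)^0.28 = 276 K; P₂ = P₁(V₁/V₂)^n = 115 kPa.
W = (P₁V₁−P₂V₂)/(n−1) = (1470×16.1−115×118)/0.28 = 36200 J.
ΔU = nCvΔT = 5.91×20.8×(276−482) = -25300 J.
Q = ΔU + W = 10800 J.
Net over both steps: W = 10500 J, Q = -14800 J, ΔU = -25300 J.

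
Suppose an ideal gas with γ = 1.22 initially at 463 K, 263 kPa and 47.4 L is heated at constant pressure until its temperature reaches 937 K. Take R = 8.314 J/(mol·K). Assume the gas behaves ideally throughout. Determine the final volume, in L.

Isobaric: P stays 263 kPa; V/T = const ⇒ T₂ = 937 K, V₂ = 95.9 L.

95.9 L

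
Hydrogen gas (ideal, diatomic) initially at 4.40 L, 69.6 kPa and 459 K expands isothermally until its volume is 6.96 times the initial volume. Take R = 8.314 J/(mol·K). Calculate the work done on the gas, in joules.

-594 J

n = P₁V₁/(RT₁) = 69.6×4.40/(8.314×459) = 0.0802 mol.
Isothermal: T stays 459 K; PV = const ⇒ V₂ = 30.6 L, P₂ = 10.0 kPa.
W = nRT ln(V₂/V₁) = 0.0802×8.314×459×ln(6.96) = 594 J.
Work done on the gas = −W_by = -594 J.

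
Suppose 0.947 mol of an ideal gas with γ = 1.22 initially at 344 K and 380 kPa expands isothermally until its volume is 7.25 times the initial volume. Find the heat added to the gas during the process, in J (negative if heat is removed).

5370 J

V₁ = nRT₁/P₁ = 0.947×8.314×344/380 = 7.13 L.
Isothermal: T stays 344 K; PV = const ⇒ V₂ = 51.7 L, P₂ = 52.4 kPa.
ΔU = 0 (ideal gas, T constant).
W = nRT ln(V₂/V₁) = 0.947×8.314×344×ln(7.25) = 5370 J.
Q = ΔU + W = 5370 J.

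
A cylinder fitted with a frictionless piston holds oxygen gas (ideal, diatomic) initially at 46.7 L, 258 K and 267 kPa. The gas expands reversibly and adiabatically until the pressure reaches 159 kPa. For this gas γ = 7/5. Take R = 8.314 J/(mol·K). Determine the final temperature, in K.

Adiabatic: T₂/T₁ = (P₂/P₁)^((γ−1)/γ) ⇒ T₂ = 258×(0.596)^0.286 = 222 K; V₂ = 67.6 L.

222 K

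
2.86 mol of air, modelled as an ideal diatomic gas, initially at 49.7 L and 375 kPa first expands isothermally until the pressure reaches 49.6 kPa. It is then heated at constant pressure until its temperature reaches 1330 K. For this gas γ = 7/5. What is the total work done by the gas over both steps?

50700 J

T₁ = P₁V₁/(nR) = 375×49.7/(2.86×8.314) = 784 K.
Step 1 — Isothermal: T stays 784 K; PV = const ⇒ V₂ = 376 L, P₂ = 49.6 kPa.
ΔU = 0 (ideal gas, T constant).
W = nRT ln(V₂/V₁) = 2.86×8.314×784×ln(7.56) = 37700 J.
Q = ΔU + W = 37700 J.
State after step 1: P = 49.6 kPa, V = 376 L, T = 784 K.
Step 2 — Isobaric: P stays 49.6 kPa; V/T = const ⇒ T₂ = 1330 K, V₂ = 638 L.
W = PΔV = 49.6×(638−376) kPa·L = 13000 J.
ΔU = nCvΔT = 2.86×20.8×(1330−784) = 32500 J.
Q = ΔU + W = nCpΔT = 45500 J.
Net over both steps: W = 50700 J, Q = 83200 J, ΔU = 32500 J.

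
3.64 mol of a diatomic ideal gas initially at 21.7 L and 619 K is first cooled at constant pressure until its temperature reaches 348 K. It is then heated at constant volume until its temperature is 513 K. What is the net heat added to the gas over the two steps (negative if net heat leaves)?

P₁ = nRT₁/V₁ = 3.64×8.314×619/21.7 = 863 kPa.
Step 1 — Isobaric: P stays 863 kPa; V/T = const ⇒ T₂ = 348 K, V₂ = 12.2 L.
W = PΔV = 863×(12.2−21.7) kPa·L = -8200 J.
ΔU = nCvΔT = 3.64×20.8×(348−619) = -20500 J.
Q = ΔU + W = nCpΔT = -28700 J.
State after step 1: P = 863 kPa, V = 12.2 L, T = 348 K.
Step 2 — Isochoric: V stays 12.2 L; P/T = const ⇒ T₂ = 513 K, P₂ = 1270 kPa.
W = 0 (no volume change).
ΔU = nCvΔT = 3.64×20.8×(513−348) = 12500 J.
Q = ΔU = 12500 J.
Net over both steps: W = -8200 J, Q = -16200 J, ΔU = -8020 J.

-16200 J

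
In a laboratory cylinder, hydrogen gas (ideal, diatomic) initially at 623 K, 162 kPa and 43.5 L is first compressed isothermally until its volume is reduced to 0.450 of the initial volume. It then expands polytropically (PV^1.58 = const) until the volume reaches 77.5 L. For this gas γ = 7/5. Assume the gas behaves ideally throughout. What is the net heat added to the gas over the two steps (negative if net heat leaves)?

n = P₁V₁/(RT₁) = 162×43.5/(8.314×623) = 1.36 mol.
Step 1 — Isothermal: T stays 623 K; PV = const ⇒ V₂ = 19.6 L, P₂ = 360 kPa.
ΔU = 0 (ideal gas, T constant).
W = nRT ln(V₂/V₁) = 1.36×8.314×623×ln(0.450) = -5630 J.
Q = ΔU + W = -5630 J.
State after step 1: P = 360 kPa, V = 19.6 L, T = 623 K.
Step 2 — Polytropic n=1.58: T₂ = T₁(V₁/V₂)^(n−1) = 623×(0.253)^0.58 = 280 K; P₂ = P₁(V₁/V₂)^n = 40.9 kPa.
W = (P₁V₁−P₂V₂)/(n−1) = (360×19.6−40.9×77.5)/0.58 = 6680 J.
ΔU = nCvΔT = 1.36×20.8×(280−623) = -9690 J.
Q = ΔU + W = -3010 J.
Net over both steps: W = 1050 J, Q = -8630 J, ΔU = -9690 J.

-8630 J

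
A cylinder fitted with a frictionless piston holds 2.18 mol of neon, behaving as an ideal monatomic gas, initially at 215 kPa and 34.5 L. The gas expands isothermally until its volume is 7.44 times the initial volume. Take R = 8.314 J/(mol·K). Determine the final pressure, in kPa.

28.9 kPa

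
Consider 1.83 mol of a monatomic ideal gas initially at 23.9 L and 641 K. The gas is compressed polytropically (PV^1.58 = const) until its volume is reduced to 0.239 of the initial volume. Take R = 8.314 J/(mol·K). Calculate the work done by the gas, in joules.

-21800 J

P₁ = nRT₁/V₁ = 1.83×8.314×641/23.9 = 408 kPa.
Polytropic n=1.58: T₂ = T₁(V₁/V₂)^(n−1) = 641×(4.18)^0.58 = 1470 K; P₂ = P₁(V₁/V₂)^n = 3920 kPa.
W = (P₁V₁−P₂V₂)/(n−1) = (408×23.9−3920×5.71)/0.58 = -21800 J.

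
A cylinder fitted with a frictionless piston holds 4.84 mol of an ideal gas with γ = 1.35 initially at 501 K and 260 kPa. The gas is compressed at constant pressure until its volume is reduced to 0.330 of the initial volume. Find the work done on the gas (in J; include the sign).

13500 J

V₁ = nRT₁/P₁ = 4.84×8.314×501/260 = 77.5 L.
Isobaric: P stays 260 kPa; V/T = const ⇒ T₂ = 165 K, V₂ = 25.6 L.
W = PΔV = 260×(25.6−77.5) kPa·L = -13500 J.
Work done on the gas = −W_by = 13500 J.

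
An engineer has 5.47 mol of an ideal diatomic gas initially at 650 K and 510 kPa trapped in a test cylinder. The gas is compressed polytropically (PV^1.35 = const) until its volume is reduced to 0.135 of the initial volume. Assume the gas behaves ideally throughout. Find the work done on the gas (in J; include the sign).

85800 J

V₁ = nRT₁/P₁ = 5.47×8.314×650/510 = 58.0 L.
Polytropic n=1.35: T₂ = T₁(V₁/V₂)^(n−1) = 650×(7.41)^0.35 = 1310 K; P₂ = P₁(V₁/V₂)^n = 7610 kPa.
W = (P₁V₁−P₂V₂)/(n−1) = (510×58.0−7610×7.82)/0.35 = -85800 J.
Work done on the gas = −W_by = 85800 J.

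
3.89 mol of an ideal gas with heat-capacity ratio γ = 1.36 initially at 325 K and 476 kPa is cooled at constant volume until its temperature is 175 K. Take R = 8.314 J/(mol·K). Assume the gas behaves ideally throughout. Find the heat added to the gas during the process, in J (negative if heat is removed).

-13500 J

V₁ = nRT₁/P₁ = 3.89×8.314×325/476 = 22.1 L.
Isochoric: V stays 22.1 L; P/T = const ⇒ T₂ = 175 K, P₂ = 256 kPa.
W = 0 (no volume change).
ΔU = nCvΔT = 3.89×23.1×(175−325) = -13500 J.
Q = ΔU = -13500 J.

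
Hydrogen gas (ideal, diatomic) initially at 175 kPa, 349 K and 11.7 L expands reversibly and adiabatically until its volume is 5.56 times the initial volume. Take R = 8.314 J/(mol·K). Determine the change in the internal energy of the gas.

-2540 J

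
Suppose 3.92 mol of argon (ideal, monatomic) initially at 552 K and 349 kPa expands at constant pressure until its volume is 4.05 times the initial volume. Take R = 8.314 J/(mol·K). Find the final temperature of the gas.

2240 K

V₁ = nRT₁/P₁ = 3.92×8.314×552/349 = 51.5 L.
Isobaric: P stays 349 kPa; V/T = const ⇒ T₂ = 2240 K, V₂ = 209 L.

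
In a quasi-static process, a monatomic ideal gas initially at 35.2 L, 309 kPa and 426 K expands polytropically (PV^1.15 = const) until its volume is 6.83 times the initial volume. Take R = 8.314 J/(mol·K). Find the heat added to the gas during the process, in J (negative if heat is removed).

14100 J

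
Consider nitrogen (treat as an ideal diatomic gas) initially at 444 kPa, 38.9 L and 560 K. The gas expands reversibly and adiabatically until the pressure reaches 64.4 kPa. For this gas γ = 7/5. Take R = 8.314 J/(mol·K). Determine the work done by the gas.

18300 J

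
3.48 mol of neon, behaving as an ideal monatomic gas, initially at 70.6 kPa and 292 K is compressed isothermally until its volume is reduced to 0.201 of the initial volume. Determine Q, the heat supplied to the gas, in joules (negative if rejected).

V₁ = nRT₁/P₁ = 3.48×8.314×292/70.6 = 120 L.
Isothermal: T stays 292 K; PV = const ⇒ V₂ = 24.1 L, P₂ = 351 kPa.
ΔU = 0 (ideal gas, T constant).
W = nRT ln(V₂/V₁) = 3.48×8.314×292×ln(0.201) = -13600 J.
Q = ΔU + W = -13600 J.

-13600 J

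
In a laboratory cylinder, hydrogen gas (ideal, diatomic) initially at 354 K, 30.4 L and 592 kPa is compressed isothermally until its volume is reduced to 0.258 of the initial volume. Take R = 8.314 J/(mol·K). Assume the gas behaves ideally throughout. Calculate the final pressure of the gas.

2290 kPa

Isothermal: T stays 354 K; PV = const ⇒ V₂ = 7.84 L, P₂ = 2290 kPa.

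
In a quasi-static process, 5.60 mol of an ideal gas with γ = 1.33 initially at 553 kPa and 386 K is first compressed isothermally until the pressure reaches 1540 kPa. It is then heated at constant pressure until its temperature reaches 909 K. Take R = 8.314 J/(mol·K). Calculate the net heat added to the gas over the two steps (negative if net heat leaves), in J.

79700 J

V₁ = nRT₁/P₁ = 5.60×8.314×386/553 = 32.5 L.
Step 1 — Isothermal: T stays 386 K; PV = const ⇒ V₂ = 11.7 L, P₂ = 1540 kPa.
ΔU = 0 (ideal gas, T constant).
W = nRT ln(V₂/V₁) = 5.60×8.314×386×ln(0.359) = -18400 J.
Q = ΔU + W = -18400 J.
State after step 1: P = 1540 kPa, V = 11.7 L, T = 386 K.
Step 2 — Isobaric: P stays 1540 kPa; V/T = const ⇒ T₂ = 909 K, V₂ = 27.5 L.
W = PΔV = 1540×(27.5−11.7) kPa·L = 24400 J.
ΔU = nCvΔT = 5.60×25.2×(909−386) = 73800 J.
Q = ΔU + W = nCpΔT = 98100 J.
Net over both steps: W = 5940 J, Q = 79700 J, ΔU = 73800 J.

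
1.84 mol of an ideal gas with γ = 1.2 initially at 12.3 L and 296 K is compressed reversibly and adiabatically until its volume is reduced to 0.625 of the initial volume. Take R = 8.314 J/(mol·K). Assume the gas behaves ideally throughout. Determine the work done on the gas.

2230 J

P₁ = nRT₁/V₁ = 1.84×8.314×296/12.3 = 368 kPa.
Adiabatic: TV^(γ−1) = const ⇒ T₂ = 296×(1.60)^0.200 = 325 K; PV^γ = const ⇒ P₂ = 647 kPa.
ΔU = nCvΔT = 1.84×41.6×(325−296) = 2230 J.
Q = 0 for an adiabatic process, so W = −ΔU = -2230 J.
Work done on the gas = −W_by = 2230 J.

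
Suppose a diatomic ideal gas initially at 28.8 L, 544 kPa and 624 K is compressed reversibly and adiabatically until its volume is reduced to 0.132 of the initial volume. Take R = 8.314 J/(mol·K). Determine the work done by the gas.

n = P₁V₁/(RT₁) = 544×28.8/(8.314×624) = 3.02 mol.
Adiabatic: TV^(γ−1) = const ⇒ T₂ = 624×(7.58)^0.400 = 1400 K; PV^γ = const ⇒ P₂ = 9260 kPa.
ΔU = nCvΔT = 3.02×20.8×(1400−624) = 48900 J.
Q = 0 for an adiabatic process, so W = −ΔU = -48900 J.

-48900 J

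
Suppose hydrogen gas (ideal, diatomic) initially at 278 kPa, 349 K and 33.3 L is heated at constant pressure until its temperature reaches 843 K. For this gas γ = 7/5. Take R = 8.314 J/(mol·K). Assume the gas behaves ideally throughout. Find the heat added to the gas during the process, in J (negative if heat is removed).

45900 J

n = P₁V₁/(RT₁) = 278×33.3/(8.314×349) = 3.19 mol.
Isobaric: P stays 278 kPa; V/T = const ⇒ T₂ = 843 K, V₂ = 80.4 L.
W = PΔV = 278×(80.4−33.3) kPa·L = 13100 J.
ΔU = nCvΔT = 3.19×20.8×(843−349) = 32800 J.
Q = ΔU + W = nCpΔT = 45900 J.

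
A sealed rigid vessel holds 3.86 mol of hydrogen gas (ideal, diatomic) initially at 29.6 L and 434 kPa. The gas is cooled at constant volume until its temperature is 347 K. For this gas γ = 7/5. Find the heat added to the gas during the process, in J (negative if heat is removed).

T₁ = P₁V₁/(nR) = 434×29.6/(3.86×8.314) = 400 K.
Isochoric: V stays 29.6 L; P/T = const ⇒ T₂ = 347 K, P₂ = 376 kPa.
W = 0 (no volume change).
ΔU = nCvΔT = 3.86×20.8×(347−400) = -4280 J.
Q = ΔU = -4280 J.

-4280 J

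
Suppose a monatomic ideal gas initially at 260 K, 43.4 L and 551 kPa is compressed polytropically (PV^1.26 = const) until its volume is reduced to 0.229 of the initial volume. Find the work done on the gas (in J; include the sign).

n = P₁V₁/(RT₁) = 551×43.4/(8.314×260) = 11.1 mol.
Polytropic n=1.26: T₂ = T₁(V₁/V₂)^(n−1) = 260×(4.37)^0.26 = 381 K; P₂ = P₁(V₁/V₂)^n = 3530 kPa.
W = (P₁V₁−P₂V₂)/(n−1) = (551×43.4−3530×9.94)/0.26 = -43000 J.
Work done on the gas = −W_by = 43000 J.

43000 J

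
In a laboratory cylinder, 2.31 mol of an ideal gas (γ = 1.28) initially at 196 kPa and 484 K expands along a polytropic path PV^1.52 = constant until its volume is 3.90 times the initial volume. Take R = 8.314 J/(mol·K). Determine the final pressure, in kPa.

V₁ = nRT₁/P₁ = 2.31×8.314×484/196 = 47.4 L.
Polytropic n=1.52: T₂ = T₁(V₁/V₂)^(n−1) = 484×(0.256)^0.52 = 239 K; P₂ = P₁(V₁/V₂)^n = 24.8 kPa.

24.8 kPa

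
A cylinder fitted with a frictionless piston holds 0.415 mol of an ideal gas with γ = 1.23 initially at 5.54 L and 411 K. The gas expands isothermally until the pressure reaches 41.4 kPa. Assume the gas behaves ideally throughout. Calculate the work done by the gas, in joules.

P₁ = nRT₁/V₁ = 0.415×8.314×411/5.54 = 256 kPa.
Isothermal: T stays 411 K; PV = const ⇒ V₂ = 34.3 L, P₂ = 41.4 kPa.
W = nRT ln(V₂/V₁) = 0.415×8.314×411×ln(6.18) = 2580 J.

2580 J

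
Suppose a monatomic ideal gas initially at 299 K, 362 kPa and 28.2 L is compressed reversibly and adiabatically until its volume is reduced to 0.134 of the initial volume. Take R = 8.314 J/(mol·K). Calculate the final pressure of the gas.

10300 kPa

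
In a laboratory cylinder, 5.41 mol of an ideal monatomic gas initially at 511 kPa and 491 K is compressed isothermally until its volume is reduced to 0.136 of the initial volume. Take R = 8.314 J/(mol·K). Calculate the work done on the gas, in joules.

V₁ = nRT₁/P₁ = 5.41×8.314×491/511 = 43.2 L.
Isothermal: T stays 491 K; PV = const ⇒ V₂ = 5.88 L, P₂ = 3760 kPa.
W = nRT ln(V₂/V₁) = 5.41×8.314×491×ln(0.136) = -44100 J.
Work done on the gas = −W_by = 44100 J.

44100 J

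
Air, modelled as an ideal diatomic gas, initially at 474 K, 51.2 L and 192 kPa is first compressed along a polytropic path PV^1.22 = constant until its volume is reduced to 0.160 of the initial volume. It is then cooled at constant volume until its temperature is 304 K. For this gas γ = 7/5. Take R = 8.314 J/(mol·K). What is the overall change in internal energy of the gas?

-8810 J

n = P₁V₁/(RT₁) = 192×51.2/(8.314×474) = 2.49 mol.
Step 1 — Polytropic n=1.22: T₂ = T₁(V₁/V₂)^(n−1) = 474×(6.25)^0.22 = 709 K; P₂ = P₁(V₁/V₂)^n = 1800 kPa.
W = (P₁V₁−P₂V₂)/(n−1) = (192×51.2−1800×8.19)/0.22 = -22200 J.
ΔU = nCvΔT = 2.49×20.8×(709−474) = 12200 J.
Q = ΔU + W = -9980 J.
State after step 1: P = 1800 kPa, V = 8.19 L, T = 709 K.
Step 2 — Isochoric: V stays 8.19 L; P/T = const ⇒ T₂ = 304 K, P₂ = 770 kPa.
W = 0 (no volume change).
ΔU = nCvΔT = 2.49×20.8×(304−709) = -21000 J.
Q = ΔU = -21000 J.
Net over both steps: W = -22200 J, Q = -31000 J, ΔU = -8810 J.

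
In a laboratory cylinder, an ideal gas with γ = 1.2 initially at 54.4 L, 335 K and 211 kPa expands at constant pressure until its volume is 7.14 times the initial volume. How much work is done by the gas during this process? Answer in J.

n = P₁V₁/(RT₁) = 211×54.4/(8.314×335) = 4.12 mol.
Isobaric: P stays 211 kPa; V/T = const ⇒ T₂ = 2390 K, V₂ = 388 L.
W = PΔV = 211×(388−54.4) kPa·L = 70500 J.

70500 J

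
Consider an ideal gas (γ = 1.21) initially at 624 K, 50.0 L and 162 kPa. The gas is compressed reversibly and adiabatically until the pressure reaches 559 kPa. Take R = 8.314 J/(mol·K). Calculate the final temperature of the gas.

774 K

Adiabatic: T₂/T₁ = (P₂/P₁)^((γ−1)/γ) ⇒ T₂ = 624×(3.45)^0.174 = 774 K; V₂ = 18.0 L.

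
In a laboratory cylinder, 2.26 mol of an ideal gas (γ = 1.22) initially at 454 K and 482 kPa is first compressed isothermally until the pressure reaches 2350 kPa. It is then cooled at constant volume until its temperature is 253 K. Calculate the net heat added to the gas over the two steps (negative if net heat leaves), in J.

V₁ = nRT₁/P₁ = 2.26×8.314×454/482 = 17.7 L.
Step 1 — Isothermal: T stays 454 K; PV = const ⇒ V₂ = 3.63 L, P₂ = 2350 kPa.
ΔU = 0 (ideal gas, T constant).
W = nRT ln(V₂/V₁) = 2.26×8.314×454×ln(0.205) = -13500 J.
Q = ΔU + W = -13500 J.
State after step 1: P = 2350 kPa, V = 3.63 L, T = 454 K.
Step 2 — Isochoric: V stays 3.63 L; P/T = const ⇒ T₂ = 253 K, P₂ = 1310 kPa.
W = 0 (no volume change).
ΔU = nCvΔT = 2.26×37.8×(253−454) = -17200 J.
Q = ΔU = -17200 J.
Net over both steps: W = -13500 J, Q = -30700 J, ΔU = -17200 J.

-30700 J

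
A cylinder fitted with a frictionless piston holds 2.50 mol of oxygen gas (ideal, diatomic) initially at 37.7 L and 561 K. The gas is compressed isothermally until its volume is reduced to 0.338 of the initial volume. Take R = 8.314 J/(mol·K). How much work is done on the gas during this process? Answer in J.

12600 J

P₁ = nRT₁/V₁ = 2.50×8.314×561/37.7 = 309 kPa.
Isothermal: T stays 561 K; PV = const ⇒ V₂ = 12.7 L, P₂ = 915 kPa.
W = nRT ln(V₂/V₁) = 2.50×8.314×561×ln(0.338) = -12600 J.
Work done on the gas = −W_by = 12600 J.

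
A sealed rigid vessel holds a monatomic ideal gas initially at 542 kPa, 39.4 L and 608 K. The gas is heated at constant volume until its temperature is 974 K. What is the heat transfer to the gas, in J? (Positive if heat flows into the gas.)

n = P₁V₁/(RT₁) = 542×39.4/(8.314×608) = 4.22 mol.
Isochoric: V stays 39.4 L; P/T = const ⇒ T₂ = 974 K, P₂ = 868 kPa.
W = 0 (no volume change).
ΔU = nCvΔT = 4.22×12.5×(974−608) = 19300 J.
Q = ΔU = 19300 J.

19300 J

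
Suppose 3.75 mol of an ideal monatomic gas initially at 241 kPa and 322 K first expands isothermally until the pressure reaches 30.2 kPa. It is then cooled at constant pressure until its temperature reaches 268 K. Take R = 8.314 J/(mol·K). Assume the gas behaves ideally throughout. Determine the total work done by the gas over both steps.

V₁ = nRT₁/P₁ = 3.75×8.314×322/241 = 41.7 L.
Step 1 — Isothermal: T stays 322 K; PV = const ⇒ V₂ = 332 L, P₂ = 30.2 kPa.
ΔU = 0 (ideal gas, T constant).
W = nRT ln(V₂/V₁) = 3.75×8.314×322×ln(7.98) = 20900 J.
Q = ΔU + W = 20900 J.
State after step 1: P = 30.2 kPa, V = 332 L, T = 322 K.
Step 2 — Isobaric: P stays 30.2 kPa; V/T = const ⇒ T₂ = 268 K, V₂ = 277 L.
W = PΔV = 30.2×(277−332) kPa·L = -1680 J.
ΔU = nCvΔT = 3.75×12.5×(268−322) = -2530 J.
Q = ΔU + W = nCpΔT = -4210 J.
Net over both steps: W = 19200 J, Q = 16600 J, ΔU = -2530 J.

19200 J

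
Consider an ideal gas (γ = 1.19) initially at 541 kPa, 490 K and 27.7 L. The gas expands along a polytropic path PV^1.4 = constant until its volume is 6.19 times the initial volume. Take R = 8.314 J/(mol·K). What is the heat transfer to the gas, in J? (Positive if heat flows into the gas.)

-21400 J

n = P₁V₁/(RT₁) = 541×27.7/(8.314×490) = 3.68 mol.
Polytropic n=1.4: T₂ = T₁(V₁/V₂)^(n−1) = 490×(0.162)^0.40 = 236 K; P₂ = P₁(V₁/V₂)^n = 42.2 kPa.
W = (P₁V₁−P₂V₂)/(n−1) = (541×27.7−42.2×171)/0.40 = 19400 J.
ΔU = nCvΔT = 3.68×43.8×(236−490) = -40800 J.
Q = ΔU + W = -21400 J.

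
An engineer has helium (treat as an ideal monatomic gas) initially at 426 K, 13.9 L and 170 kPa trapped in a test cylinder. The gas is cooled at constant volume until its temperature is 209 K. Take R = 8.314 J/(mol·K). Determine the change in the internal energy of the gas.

-1810 J

n = P₁V₁/(RT₁) = 170×13.9/(8.314×426) = 0.667 mol.
Isochoric: V stays 13.9 L; P/T = const ⇒ T₂ = 209 K, P₂ = 83.4 kPa.
For an ideal gas ΔU = nCvΔT with Cv = (3/2)R = 12.5 J/(mol·K).
ΔU = 0.667×12.5×(209−426) = -1810 J.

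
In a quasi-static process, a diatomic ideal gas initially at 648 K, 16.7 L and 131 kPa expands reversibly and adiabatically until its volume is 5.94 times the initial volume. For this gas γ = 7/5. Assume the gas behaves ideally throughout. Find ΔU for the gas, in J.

-2790 J

n = P₁V₁/(RT₁) = 131×16.7/(8.314×648) = 0.406 mol.
Adiabatic: TV^(γ−1) = const ⇒ T₂ = 648×(0.168)^0.400 = 318 K; PV^γ = const ⇒ P₂ = 10.8 kPa.
For an ideal gas ΔU = nCvΔT with Cv = (5/2)R = 20.8 J/(mol·K).
ΔU = 0.406×20.8×(318−648) = -2790 J.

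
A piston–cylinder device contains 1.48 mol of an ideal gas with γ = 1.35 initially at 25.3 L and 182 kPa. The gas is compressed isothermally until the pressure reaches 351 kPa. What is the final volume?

T₁ = P₁V₁/(nR) = 182×25.3/(1.48×8.314) = 374 K.
Isothermal: T stays 374 K; PV = const ⇒ V₂ = 13.1 L, P₂ = 351 kPa.

13.1 L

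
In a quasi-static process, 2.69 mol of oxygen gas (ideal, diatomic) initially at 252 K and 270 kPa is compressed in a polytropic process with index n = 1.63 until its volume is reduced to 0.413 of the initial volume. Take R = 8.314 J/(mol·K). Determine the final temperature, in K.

440 K

V₁ = nRT₁/P₁ = 2.69×8.314×252/270 = 20.9 L.
Polytropic n=1.63: T₂ = T₁(V₁/V₂)^(n−1) = 252×(2.42)^0.63 = 440 K; P₂ = P₁(V₁/V₂)^n = 1140 kPa.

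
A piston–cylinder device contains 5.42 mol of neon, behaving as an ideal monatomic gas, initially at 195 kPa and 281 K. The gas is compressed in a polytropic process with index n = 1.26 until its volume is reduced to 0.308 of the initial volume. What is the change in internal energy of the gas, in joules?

6800 J

V₁ = nRT₁/P₁ = 5.42×8.314×281/195 = 64.9 L.
Polytropic n=1.26: T₂ = T₁(V₁/V₂)^(n−1) = 281×(3.25)^0.26 = 382 K; P₂ = P₁(V₁/V₂)^n = 860 kPa.
For an ideal gas ΔU = nCvΔT with Cv = (3/2)R = 12.5 J/(mol·K).
ΔU = 5.42×12.5×(382−281) = 6800 J.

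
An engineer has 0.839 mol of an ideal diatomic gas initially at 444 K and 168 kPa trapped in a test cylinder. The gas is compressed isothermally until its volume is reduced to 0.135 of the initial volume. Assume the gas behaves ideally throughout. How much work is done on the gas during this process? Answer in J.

V₁ = nRT₁/P₁ = 0.839×8.314×444/168 = 18.4 L.
Isothermal: T stays 444 K; PV = const ⇒ V₂ = 2.49 L, P₂ = 1240 kPa.
W = nRT ln(V₂/V₁) = 0.839×8.314×444×ln(0.135) = -6200 J.
Work done on the gas = −W_by = 6200 J.

6200 J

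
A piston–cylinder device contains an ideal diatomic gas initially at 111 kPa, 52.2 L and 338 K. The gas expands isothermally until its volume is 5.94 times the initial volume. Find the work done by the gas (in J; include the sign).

n = P₁V₁/(RT₁) = 111×52.2/(8.314×338) = 2.06 mol.
Isothermal: T stays 338 K; PV = const ⇒ V₂ = 310 L, P₂ = 18.7 kPa.
W = nRT ln(V₂/V₁) = 2.06×8.314×338×ln(5.94) = 10300 J.

10300 J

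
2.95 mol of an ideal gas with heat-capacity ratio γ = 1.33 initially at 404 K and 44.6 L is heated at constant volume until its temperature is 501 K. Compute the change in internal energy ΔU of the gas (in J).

7210 J

P₁ = nRT₁/V₁ = 2.95×8.314×404/44.6 = 222 kPa.
Isochoric: V stays 44.6 L; P/T = const ⇒ T₂ = 501 K, P₂ = 276 kPa.
For an ideal gas ΔU = nCvΔT with Cv = R/(γ−1) = 25.2 J/(mol·K).
ΔU = 2.95×25.2×(501−404) = 7210 J.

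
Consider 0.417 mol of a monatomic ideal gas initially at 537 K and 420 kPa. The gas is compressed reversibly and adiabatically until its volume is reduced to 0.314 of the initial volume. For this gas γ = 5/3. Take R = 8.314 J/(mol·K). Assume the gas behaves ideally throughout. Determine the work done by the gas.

V₁ = nRT₁/P₁ = 0.417×8.314×537/420 = 4.43 L.
Adiabatic: TV^(γ−1) = const ⇒ T₂ = 537×(3.18)^0.667 = 1160 K; PV^γ = const ⇒ P₂ = 2900 kPa.
ΔU = nCvΔT = 0.417×12.5×(1160−537) = 3250 J.
Q = 0 for an adiabatic process, so W = −ΔU = -3250 J.

-3250 J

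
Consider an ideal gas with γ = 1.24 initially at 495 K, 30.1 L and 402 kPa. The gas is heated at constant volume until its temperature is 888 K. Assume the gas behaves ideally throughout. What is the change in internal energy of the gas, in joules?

n = P₁V₁/(RT₁) = 402×30.1/(8.314×495) = 2.94 mol.
Isochoric: V stays 30.1 L; P/T = const ⇒ T₂ = 888 K, P₂ = 721 kPa.
For an ideal gas ΔU = nCvΔT with Cv = R/(γ−1) = 34.6 J/(mol·K).
ΔU = 2.94×34.6×(888−495) = 40000 J.

40000 J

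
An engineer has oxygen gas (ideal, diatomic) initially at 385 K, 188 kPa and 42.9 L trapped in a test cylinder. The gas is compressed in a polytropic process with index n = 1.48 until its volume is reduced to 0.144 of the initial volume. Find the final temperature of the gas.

976 K

Polytropic n=1.48: T₂ = T₁(V₁/V₂)^(n−1) = 385×(6.94)^0.48 = 976 K; P₂ = P₁(V₁/V₂)^n = 3310 kPa.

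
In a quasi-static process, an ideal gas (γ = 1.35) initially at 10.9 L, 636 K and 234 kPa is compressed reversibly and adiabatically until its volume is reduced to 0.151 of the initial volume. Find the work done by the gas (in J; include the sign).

-6840 J

n = P₁V₁/(RT₁) = 234×10.9/(8.314×636) = 0.482 mol.
Adiabatic: TV^(γ−1) = const ⇒ T₂ = 636×(6.62)^0.350 = 1230 K; PV^γ = const ⇒ P₂ = 3000 kPa.
ΔU = nCvΔT = 0.482×23.8×(1230−636) = 6840 J.
Q = 0 for an adiabatic process, so W = −ΔU = -6840 J.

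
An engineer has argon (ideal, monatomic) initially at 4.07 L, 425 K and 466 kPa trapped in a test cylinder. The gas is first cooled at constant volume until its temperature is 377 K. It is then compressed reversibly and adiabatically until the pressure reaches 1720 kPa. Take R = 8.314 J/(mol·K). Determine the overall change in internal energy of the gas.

1620 J

n = P₁V₁/(RT₁) = 466×4.07/(8.314×425) = 0.537 mol.
Step 1 — Isochoric: V stays 4.07 L; P/T = const ⇒ T₂ = 377 K, P₂ = 413 kPa.
W = 0 (no volume change).
ΔU = nCvΔT = 0.537×12.5×(377−425) = -321 J.
Q = ΔU = -321 J.
State after step 1: P = 413 kPa, V = 4.07 L, T = 377 K.
Step 2 — Adiabatic: T₂/T₁ = (P₂/P₁)^((γ−1)/γ) ⇒ T₂ = 377×(4.16)^0.400 = 667 K; V₂ = 1.73 L.
ΔU = nCvΔT = 0.537×12.5×(667−377) = 1940 J.
Q = 0 for an adiabatic process, so W = −ΔU = -1940 J.
Net over both steps: W = -1940 J, Q = -321 J, ΔU = 1620 J.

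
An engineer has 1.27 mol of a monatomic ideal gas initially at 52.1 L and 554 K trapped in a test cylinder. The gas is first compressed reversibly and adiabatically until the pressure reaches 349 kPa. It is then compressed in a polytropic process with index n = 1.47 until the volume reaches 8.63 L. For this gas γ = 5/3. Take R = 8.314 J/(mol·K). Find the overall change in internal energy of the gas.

14600 J

P₁ = nRT₁/V₁ = 1.27×8.314×554/52.1 = 112 kPa.
Step 1 — Adiabatic: T₂/T₁ = (P₂/P₁)^((γ−1)/γ) ⇒ T₂ = 554×(3.11)^0.400 = 872 K; V₂ = 26.4 L.
ΔU = nCvΔT = 1.27×12.5×(872−554) = 5040 J.
Q = 0 for an adiabatic process, so W = −ΔU = -5040 J.
State after step 1: P = 349 kPa, V = 26.4 L, T = 872 K.
Step 2 — Polytropic n=1.47: T₂ = T₁(V₁/V₂)^(n−1) = 872×(3.06)^0.47 = 1470 K; P₂ = P₁(V₁/V₂)^n = 1800 kPa.
W = (P₁V₁−P₂V₂)/(n−1) = (349×26.4−1800×8.63)/0.47 = -13500 J.
ΔU = nCvΔT = 1.27×12.5×(1470−872) = 9540 J.
Q = ΔU + W = -3990 J.
Net over both steps: W = -18600 J, Q = -3990 J, ΔU = 14600 J.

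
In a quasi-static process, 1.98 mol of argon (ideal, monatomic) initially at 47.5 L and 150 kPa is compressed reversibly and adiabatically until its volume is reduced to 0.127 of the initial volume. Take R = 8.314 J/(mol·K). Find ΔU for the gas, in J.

31600 J

T₁ = P₁V₁/(nR) = 150×47.5/(1.98×8.314) = 433 K.
Adiabatic: TV^(γ−1) = const ⇒ T₂ = 433×(7.87)^0.667 = 1710 K; PV^γ = const ⇒ P₂ = 4670 kPa.
For an ideal gas ΔU = nCvΔT with Cv = (3/2)R = 12.5 J/(mol·K).
ΔU = 1.98×12.5×(1710−433) = 31600 J.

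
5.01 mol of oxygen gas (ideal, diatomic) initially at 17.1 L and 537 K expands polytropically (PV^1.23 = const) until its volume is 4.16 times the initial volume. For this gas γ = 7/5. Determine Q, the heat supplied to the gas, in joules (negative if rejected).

P₁ = nRT₁/V₁ = 5.01×8.314×537/17.1 = 1310 kPa.
Polytropic n=1.23: T₂ = T₁(V₁/V₂)^(n−1) = 537×(0.240)^0.23 = 387 K; P₂ = P₁(V₁/V₂)^n = 227 kPa.
W = (P₁V₁−P₂V₂)/(n−1) = (1310×17.1−227×71.1)/0.23 = 27200 J.
ΔU = nCvΔT = 5.01×20.8×(387−537) = -15600 J.
Q = ΔU + W = 11600 J.

11600 J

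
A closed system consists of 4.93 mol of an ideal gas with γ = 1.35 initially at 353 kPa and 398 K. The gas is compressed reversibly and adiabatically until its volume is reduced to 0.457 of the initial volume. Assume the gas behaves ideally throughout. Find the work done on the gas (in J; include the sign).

V₁ = nRT₁/P₁ = 4.93×8.314×398/353 = 46.2 L.
Adiabatic: TV^(γ−1) = const ⇒ T₂ = 398×(2.19)^0.350 = 523 K; PV^γ = const ⇒ P₂ = 1020 kPa.
ΔU = nCvΔT = 4.93×23.8×(523−398) = 14700 J.
Q = 0 for an adiabatic process, so W = −ΔU = -14700 J.
Work done on the gas = −W_by = 14700 J.

14700 J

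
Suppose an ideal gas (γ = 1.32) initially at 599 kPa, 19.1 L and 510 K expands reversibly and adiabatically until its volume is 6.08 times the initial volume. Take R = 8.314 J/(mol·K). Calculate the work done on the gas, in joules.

n = P₁V₁/(RT₁) = 599×19.1/(8.314×510) = 2.70 mol.
Adiabatic: TV^(γ−1) = const ⇒ T₂ = 510×(0.164)^0.320 = 286 K; PV^γ = const ⇒ P₂ = 55.3 kPa.
ΔU = nCvΔT = 2.70×26.0×(286−510) = -15700 J.
Q = 0 for an adiabatic process, so W = −ΔU = 15700 J.
Work done on the gas = −W_by = -15700 J.

-15700 J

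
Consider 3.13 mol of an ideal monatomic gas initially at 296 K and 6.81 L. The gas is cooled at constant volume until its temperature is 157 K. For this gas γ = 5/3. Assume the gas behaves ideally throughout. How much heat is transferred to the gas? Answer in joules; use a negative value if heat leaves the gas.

P₁ = nRT₁/V₁ = 3.13×8.314×296/6.81 = 1130 kPa.
Isochoric: V stays 6.81 L; P/T = const ⇒ T₂ = 157 K, P₂ = 600 kPa.
W = 0 (no volume change).
ΔU = nCvΔT = 3.13×12.5×(157−296) = -5430 J.
Q = ΔU = -5430 J.

-5430 J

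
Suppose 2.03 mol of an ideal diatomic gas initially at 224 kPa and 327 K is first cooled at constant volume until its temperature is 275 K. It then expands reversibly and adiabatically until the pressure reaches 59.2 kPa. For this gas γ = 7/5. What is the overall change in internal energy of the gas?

V₁ = nRT₁/P₁ = 2.03×8.314×327/224 = 24.6 L.
Step 1 — Isochoric: V stays 24.6 L; P/T = const ⇒ T₂ = 275 K, P₂ = 188 kPa.
W = 0 (no volume change).
ΔU = nCvΔT = 2.03×20.8×(275−327) = -2190 J.
Q = ΔU = -2190 J.
State after step 1: P = 188 kPa, V = 24.6 L, T = 275 K.
Step 2 — Adiabatic: T₂/T₁ = (P₂/P₁)^((γ−1)/γ) ⇒ T₂ = 275×(0.314)^0.286 = 198 K; V₂ = 56.3 L.
ΔU = nCvΔT = 2.03×20.8×(198−275) = -3270 J.
Q = 0 for an adiabatic process, so W = −ΔU = 3270 J.
Net over both steps: W = 3270 J, Q = -2190 J, ΔU = -5460 J.

-5460 J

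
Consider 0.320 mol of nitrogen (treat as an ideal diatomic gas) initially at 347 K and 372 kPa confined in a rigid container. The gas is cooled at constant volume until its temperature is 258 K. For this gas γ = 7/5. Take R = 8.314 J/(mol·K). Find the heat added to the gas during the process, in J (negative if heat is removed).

V₁ = nRT₁/P₁ = 0.320×8.314×347/372 = 2.48 L.
Isochoric: V stays 2.48 L; P/T = const ⇒ T₂ = 258 K, P₂ = 277 kPa.
W = 0 (no volume change).
ΔU = nCvΔT = 0.320×20.8×(258−347) = -592 J.
Q = ΔU = -592 J.

-592 J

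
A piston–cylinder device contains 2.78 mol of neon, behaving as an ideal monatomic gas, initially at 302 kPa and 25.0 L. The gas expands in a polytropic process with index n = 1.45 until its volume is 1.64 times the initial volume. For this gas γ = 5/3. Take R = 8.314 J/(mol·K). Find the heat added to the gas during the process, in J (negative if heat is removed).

T₁ = P₁V₁/(nR) = 302×25.0/(2.78×8.314) = 327 K.
Polytropic n=1.45: T₂ = T₁(V₁/V₂)^(n−1) = 327×(0.610)^0.45 = 261 K; P₂ = P₁(V₁/V₂)^n = 147 kPa.
W = (P₁V₁−P₂V₂)/(n−1) = (302×25.0−147×41.0)/0.45 = 3350 J.
ΔU = nCvΔT = 2.78×12.5×(261−327) = -2260 J.
Q = ΔU + W = 1090 J.

1090 J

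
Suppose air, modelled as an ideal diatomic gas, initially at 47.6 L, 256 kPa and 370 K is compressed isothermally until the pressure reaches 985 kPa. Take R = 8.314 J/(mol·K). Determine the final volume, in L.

12.4 L

Isothermal: T stays 370 K; PV = const ⇒ V₂ = 12.4 L, P₂ = 985 kPa.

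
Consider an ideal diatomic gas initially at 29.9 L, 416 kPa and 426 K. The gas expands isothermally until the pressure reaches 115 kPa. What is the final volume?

Isothermal: T stays 426 K; PV = const ⇒ V₂ = 108 L, P₂ = 115 kPa.

108 L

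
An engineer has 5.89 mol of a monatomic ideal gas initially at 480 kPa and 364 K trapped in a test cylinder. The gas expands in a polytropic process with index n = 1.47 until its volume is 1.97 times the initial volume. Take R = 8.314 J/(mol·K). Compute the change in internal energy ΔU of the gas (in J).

-7300 J

V₁ = nRT₁/P₁ = 5.89×8.314×364/480 = 37.1 L.
Polytropic n=1.47: T₂ = T₁(V₁/V₂)^(n−1) = 364×(0.508)^0.47 = 265 K; P₂ = P₁(V₁/V₂)^n = 177 kPa.
For an ideal gas ΔU = nCvΔT with Cv = (3/2)R = 12.5 J/(mol·K).
ΔU = 5.89×12.5×(265−364) = -7300 J.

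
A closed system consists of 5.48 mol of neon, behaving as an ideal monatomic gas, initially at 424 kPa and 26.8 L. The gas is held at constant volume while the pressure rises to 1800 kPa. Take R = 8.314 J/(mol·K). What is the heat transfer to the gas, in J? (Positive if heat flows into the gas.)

55300 J

T₁ = P₁V₁/(nR) = 424×26.8/(5.48×8.314) = 249 K.
Isochoric: V stays 26.8 L; P/T = const ⇒ T₂ = 1060 K, P₂ = 1800 kPa.
W = 0 (no volume change).
ΔU = nCvΔT = 5.48×12.5×(1060−249) = 55300 J.
Q = ΔU = 55300 J.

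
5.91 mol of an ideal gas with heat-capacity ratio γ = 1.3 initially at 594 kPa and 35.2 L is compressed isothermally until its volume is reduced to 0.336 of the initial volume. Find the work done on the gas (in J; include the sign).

T₁ = P₁V₁/(nR) = 594×35.2/(5.91×8.314) = 426 K.
Isothermal: T stays 426 K; PV = const ⇒ V₂ = 11.8 L, P₂ = 1770 kPa.
W = nRT ln(V₂/V₁) = 5.91×8.314×426×ln(0.336) = -22800 J.
Work done on the gas = −W_by = 22800 J.

22800 J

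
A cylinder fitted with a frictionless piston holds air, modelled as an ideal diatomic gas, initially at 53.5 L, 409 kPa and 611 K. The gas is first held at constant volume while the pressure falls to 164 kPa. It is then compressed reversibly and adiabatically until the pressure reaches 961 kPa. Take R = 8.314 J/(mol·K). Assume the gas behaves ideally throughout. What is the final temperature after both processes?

n = P₁V₁/(RT₁) = 409×53.5/(8.314×611) = 4.31 mol.
Step 1 — Isochoric: V stays 53.5 L; P/T = const ⇒ T₂ = 245 K, P₂ = 164 kPa.
W = 0 (no volume change).
ΔU = nCvΔT = 4.31×20.8×(245−611) = -32800 J.
Q = ΔU = -32800 J.
State after step 1: P = 164 kPa, V = 53.5 L, T = 245 K.
Step 2 — Adiabatic: T₂/T₁ = (P₂/P₁)^((γ−1)/γ) ⇒ T₂ = 245×(5.86)^0.286 = 406 K; V₂ = 15.1 L.
ΔU = nCvΔT = 4.31×20.8×(406−245) = 14400 J.
Q = 0 for an adiabatic process, so W = −ΔU = -14400 J.
Net over both steps: W = -14400 J, Q = -32800 J, ΔU = -18400 J.

406 K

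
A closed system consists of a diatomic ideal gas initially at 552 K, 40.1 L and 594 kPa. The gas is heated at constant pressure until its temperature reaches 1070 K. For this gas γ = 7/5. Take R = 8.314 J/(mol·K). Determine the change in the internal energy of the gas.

n = P₁V₁/(RT₁) = 594×40.1/(8.314×552) = 5.19 mol.
Isobaric: P stays 594 kPa; V/T = const ⇒ T₂ = 1070 K, V₂ = 77.7 L.
For an ideal gas ΔU = nCvΔT with Cv = (5/2)R = 20.8 J/(mol·K).
ΔU = 5.19×20.8×(1070−552) = 55900 J.

55900 J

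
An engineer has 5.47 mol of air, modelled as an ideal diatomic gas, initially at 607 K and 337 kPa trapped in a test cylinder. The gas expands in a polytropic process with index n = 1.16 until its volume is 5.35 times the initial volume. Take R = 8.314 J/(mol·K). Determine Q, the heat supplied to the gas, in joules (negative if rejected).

24400 J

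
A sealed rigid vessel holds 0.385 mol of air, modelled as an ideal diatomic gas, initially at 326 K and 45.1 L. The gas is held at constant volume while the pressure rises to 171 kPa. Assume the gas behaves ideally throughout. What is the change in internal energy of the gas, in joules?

16700 J

P₁ = nRT₁/V₁ = 0.385×8.314×326/45.1 = 23.1 kPa.
Isochoric: V stays 45.1 L; P/T = const ⇒ T₂ = 2410 K, P₂ = 171 kPa.
For an ideal gas ΔU = nCvΔT with Cv = (5/2)R = 20.8 J/(mol·K).
ΔU = 0.385×20.8×(2410−326) = 16700 J.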